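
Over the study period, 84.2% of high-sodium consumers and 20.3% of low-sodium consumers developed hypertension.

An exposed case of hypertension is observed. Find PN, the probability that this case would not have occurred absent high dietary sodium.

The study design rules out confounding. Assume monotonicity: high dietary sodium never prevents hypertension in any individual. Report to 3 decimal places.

PN ≈ 0.759

p₁ = 0.842, p₀ = 0.203.
Under exogeneity and monotonicity, PN = (p₁ − p₀) / p₁.
PN = (0.842 − 0.203) / 0.842 = 0.639 / 0.842 ≈ 0.7589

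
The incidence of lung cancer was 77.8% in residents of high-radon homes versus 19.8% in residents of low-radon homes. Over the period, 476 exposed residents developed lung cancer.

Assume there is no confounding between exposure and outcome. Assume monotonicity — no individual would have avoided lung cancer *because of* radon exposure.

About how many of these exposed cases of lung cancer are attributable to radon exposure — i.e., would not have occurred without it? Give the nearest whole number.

p₁ = 0.778, p₀ = 0.198.
PN = (p₁ − p₀)/p₁ = (0.778 − 0.198) / 0.778 ≈ 0.74550.
Attributable cases ≈ PN × (exposed cases) = 0.74550 × 476 ≈ 354.86.

about 355 cases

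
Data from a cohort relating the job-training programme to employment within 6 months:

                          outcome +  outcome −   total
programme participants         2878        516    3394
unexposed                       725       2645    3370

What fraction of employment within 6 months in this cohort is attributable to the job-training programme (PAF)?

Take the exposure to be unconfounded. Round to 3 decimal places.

PAF ≈ 0.596

p₁ = P(outcome | exposed) = 2878/3394 = 0.84797
p₀ = P(outcome | unexposed) = 725/3370 = 0.21513
Exposure prevalence π = 3394/6764 = 0.50177; overall risk P(Y=1) = 0.53267.
Under exogeneity, PAF = [P(Y=1) − p₀]/P(Y=1).
PAF = (0.53267 − 0.21513) / 0.53267 ≈ 0.5961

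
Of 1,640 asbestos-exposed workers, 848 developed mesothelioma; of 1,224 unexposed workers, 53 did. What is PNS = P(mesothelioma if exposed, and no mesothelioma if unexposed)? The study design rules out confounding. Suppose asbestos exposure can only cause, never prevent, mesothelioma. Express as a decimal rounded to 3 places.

PNS ≈ 0.474

p₁ = P(outcome | exposed) = 848/1640 = 0.51707
p₀ = P(outcome | unexposed) = 53/1224 = 0.043301
Under exogeneity and monotonicity, PNS = p₁ − p₀.
PNS = 0.51707 − 0.043301 = 0.47377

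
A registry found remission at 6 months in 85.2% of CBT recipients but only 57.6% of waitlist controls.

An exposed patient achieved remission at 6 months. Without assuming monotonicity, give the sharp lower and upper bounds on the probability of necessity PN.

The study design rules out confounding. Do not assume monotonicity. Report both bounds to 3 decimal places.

p₁ = 0.852, p₀ = 0.576.
Under exogeneity alone the bounds on PN are max{0,(p₁−p₀)/p₁} ≤ PN ≤ min{1,(1−p₀)/p₁}.
  lower = (p₁ − p₀)/p₁ = 0.276 / 0.852 ≈ 0.3239
  upper = min{1, (1 − p₀)/p₁} = 0.424 / 0.852 ≈ 0.4977

0.324 ≤ PN ≤ 0.498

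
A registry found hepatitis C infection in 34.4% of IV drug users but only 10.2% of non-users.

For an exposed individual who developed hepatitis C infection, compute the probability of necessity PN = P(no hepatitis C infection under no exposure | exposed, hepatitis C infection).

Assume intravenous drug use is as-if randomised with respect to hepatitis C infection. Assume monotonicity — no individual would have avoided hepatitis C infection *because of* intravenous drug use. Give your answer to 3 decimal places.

p₁ = 0.344, p₀ = 0.102.
Under exogeneity and monotonicity, PN = (p₁ − p₀) / p₁.
PN = (0.344 − 0.102) / 0.344 = 0.242 / 0.344 ≈ 0.7035

PN ≈ 0.703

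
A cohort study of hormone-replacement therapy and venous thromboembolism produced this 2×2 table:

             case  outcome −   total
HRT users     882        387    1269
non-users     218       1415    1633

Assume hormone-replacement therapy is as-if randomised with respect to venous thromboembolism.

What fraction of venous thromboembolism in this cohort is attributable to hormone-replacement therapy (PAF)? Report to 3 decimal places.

PAF ≈ 0.648

p₁ = P(outcome | exposed) = 882/1269 = 0.69504
p₀ = P(outcome | unexposed) = 218/1633 = 0.1335
Exposure prevalence π = 1269/2902 = 0.43728; overall risk P(Y=1) = 0.37905.
Under exogeneity, PAF = [P(Y=1) − p₀]/P(Y=1).
PAF = (0.37905 − 0.1335) / 0.37905 ≈ 0.6478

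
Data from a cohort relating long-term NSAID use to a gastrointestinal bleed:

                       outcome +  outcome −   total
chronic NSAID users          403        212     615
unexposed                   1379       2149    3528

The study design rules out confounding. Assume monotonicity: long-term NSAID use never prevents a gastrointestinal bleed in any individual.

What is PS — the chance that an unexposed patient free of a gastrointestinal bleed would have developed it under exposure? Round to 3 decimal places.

PS ≈ 0.434

p₁ = P(outcome | exposed) = 403/615 = 0.65528
p₀ = P(outcome | unexposed) = 1379/3528 = 0.39087
Under exogeneity and monotonicity, PS = (p₁ − p₀) / (1 − p₀).
PS = (0.65528 − 0.39087) / (1 − 0.39087) = 0.26441 / 0.60913 ≈ 0.4341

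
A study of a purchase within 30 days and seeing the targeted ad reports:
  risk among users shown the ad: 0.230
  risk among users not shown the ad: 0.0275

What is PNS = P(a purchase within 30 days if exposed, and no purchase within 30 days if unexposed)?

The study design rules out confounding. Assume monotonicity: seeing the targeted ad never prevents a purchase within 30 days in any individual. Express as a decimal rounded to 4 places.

Let p₁ = 0.23, p₀ = 0.0275.
Under exogeneity and monotonicity, PNS = p₁ − p₀.
PNS = 0.23 − 0.0275 = 0.2025

PNS ≈ 0.2025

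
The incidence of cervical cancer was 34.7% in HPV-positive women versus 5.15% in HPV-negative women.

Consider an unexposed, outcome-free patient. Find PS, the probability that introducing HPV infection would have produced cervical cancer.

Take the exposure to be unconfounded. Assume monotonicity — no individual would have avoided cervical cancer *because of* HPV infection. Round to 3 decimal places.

p₁ = 0.347, p₀ = 0.0515.
Under exogeneity and monotonicity, PS = (p₁ − p₀) / (1 − p₀).
PS = (0.347 − 0.0515) / (1 − 0.0515) = 0.2955 / 0.9485 ≈ 0.3115

PS ≈ 0.312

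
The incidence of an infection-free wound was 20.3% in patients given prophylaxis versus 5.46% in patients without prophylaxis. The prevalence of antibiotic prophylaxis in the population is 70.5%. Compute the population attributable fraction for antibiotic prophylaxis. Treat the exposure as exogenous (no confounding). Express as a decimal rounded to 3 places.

PAF ≈ 0.657

p₁ = 0.203, p₀ = 0.0546.
Overall risk P(Y=1) = π·p₁ + (1−π)·p₀ = 0.705×0.203 + 0.295×0.0546 = 0.15922.
Under exogeneity, PAF = [P(Y=1) − p₀] / P(Y=1).
PAF = (0.15922 − 0.0546) / 0.15922 ≈ 0.6571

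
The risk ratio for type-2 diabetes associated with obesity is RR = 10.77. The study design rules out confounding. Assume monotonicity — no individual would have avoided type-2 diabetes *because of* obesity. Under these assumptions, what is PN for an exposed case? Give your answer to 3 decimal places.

PN ≈ 0.907

Under exogeneity and monotonicity, PN = (RR − 1) / RR = 1 − 1/RR.
PN = (10.77 − 1) / 10.77 = 9.77 / 10.77 ≈ 0.9071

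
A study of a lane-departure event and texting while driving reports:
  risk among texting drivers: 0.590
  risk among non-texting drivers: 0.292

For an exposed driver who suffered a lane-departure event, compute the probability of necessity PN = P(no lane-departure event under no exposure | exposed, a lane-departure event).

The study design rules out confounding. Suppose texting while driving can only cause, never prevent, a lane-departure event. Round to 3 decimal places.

Let p₁ = 0.59, p₀ = 0.292.
Under exogeneity and monotonicity, PN = (p₁ − p₀) / p₁.
PN = (0.59 − 0.292) / 0.59 = 0.298 / 0.59 ≈ 0.5051

PN ≈ 0.505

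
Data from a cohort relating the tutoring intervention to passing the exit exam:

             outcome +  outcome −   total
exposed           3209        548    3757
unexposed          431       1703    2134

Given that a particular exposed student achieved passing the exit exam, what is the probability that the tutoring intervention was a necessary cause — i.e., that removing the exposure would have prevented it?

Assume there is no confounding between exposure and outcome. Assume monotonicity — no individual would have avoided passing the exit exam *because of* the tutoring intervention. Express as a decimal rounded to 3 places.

PN ≈ 0.764

p₁ = P(outcome | exposed) = 3209/3757 = 0.85414
p₀ = P(outcome | unexposed) = 431/2134 = 0.20197
Under exogeneity and monotonicity, PN = (p₁ − p₀) / p₁.
PN = (0.85414 − 0.20197) / 0.85414 = 0.65217 / 0.85414 ≈ 0.7635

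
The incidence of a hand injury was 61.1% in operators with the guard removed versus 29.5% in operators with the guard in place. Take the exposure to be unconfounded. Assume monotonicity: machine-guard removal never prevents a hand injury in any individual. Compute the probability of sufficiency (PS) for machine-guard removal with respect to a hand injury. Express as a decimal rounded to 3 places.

PS ≈ 0.448

p₁ = 0.611, p₀ = 0.295.
Under exogeneity and monotonicity, PS = (p₁ − p₀) / (1 − p₀).
PS = (0.611 − 0.295) / (1 − 0.295) = 0.316 / 0.705 ≈ 0.4482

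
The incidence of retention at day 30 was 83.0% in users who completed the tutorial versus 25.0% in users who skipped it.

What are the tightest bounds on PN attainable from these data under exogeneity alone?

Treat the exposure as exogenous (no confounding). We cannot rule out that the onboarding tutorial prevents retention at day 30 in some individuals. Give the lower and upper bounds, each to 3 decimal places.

0.699 ≤ PN ≤ 0.904

p₁ = 0.83, p₀ = 0.25.
Under exogeneity alone the bounds on PN are max{0,(p₁−p₀)/p₁} ≤ PN ≤ min{1,(1−p₀)/p₁}.
  lower = (p₁ − p₀)/p₁ = 0.58 / 0.83 ≈ 0.6988
  upper = min{1, (1 − p₀)/p₁} = 0.75 / 0.83 ≈ 0.9036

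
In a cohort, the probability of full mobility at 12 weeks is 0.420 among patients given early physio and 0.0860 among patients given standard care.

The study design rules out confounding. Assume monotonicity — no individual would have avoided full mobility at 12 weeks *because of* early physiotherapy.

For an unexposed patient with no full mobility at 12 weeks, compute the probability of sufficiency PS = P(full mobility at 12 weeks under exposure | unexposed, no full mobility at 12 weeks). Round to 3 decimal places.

PS ≈ 0.365

Let p₁ = 0.42, p₀ = 0.086.
Under exogeneity and monotonicity, PS = (p₁ − p₀) / (1 − p₀).
PS = (0.42 − 0.086) / (1 − 0.086) = 0.334 / 0.914 ≈ 0.3654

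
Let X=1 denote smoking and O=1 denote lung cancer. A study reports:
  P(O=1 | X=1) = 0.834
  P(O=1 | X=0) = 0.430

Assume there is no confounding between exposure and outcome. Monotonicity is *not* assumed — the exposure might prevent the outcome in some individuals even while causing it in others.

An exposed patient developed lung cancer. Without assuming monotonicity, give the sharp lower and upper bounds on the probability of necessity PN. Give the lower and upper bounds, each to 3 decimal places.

0.484 ≤ PN ≤ 0.683

Let p₁ = 0.834, p₀ = 0.43.
Under exogeneity alone the bounds on PN are max{0,(p₁−p₀)/p₁} ≤ PN ≤ min{1,(1−p₀)/p₁}.
  lower = (p₁ − p₀)/p₁ = 0.404 / 0.834 ≈ 0.4844
  upper = min{1, (1 − p₀)/p₁} = 0.57 / 0.834 ≈ 0.6835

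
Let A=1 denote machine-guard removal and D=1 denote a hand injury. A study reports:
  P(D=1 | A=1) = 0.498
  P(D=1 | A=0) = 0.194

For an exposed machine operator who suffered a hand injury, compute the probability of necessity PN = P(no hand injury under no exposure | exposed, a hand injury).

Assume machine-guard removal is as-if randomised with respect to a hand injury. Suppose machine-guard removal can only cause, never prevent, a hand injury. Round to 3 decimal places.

PN ≈ 0.610

Let p₁ = 0.498, p₀ = 0.194.
Under exogeneity and monotonicity, PN = (p₁ − p₀) / p₁.
PN = (0.498 − 0.194) / 0.498 = 0.304 / 0.498 ≈ 0.6104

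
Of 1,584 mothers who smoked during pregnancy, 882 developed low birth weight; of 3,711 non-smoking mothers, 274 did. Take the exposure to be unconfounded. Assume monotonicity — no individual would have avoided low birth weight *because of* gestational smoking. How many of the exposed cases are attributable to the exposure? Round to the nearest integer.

p₁ = P(outcome | exposed) = 882/1584 = 0.55682
p₀ = P(outcome | unexposed) = 274/3711 = 0.073835
PN = (p₁ − p₀)/p₁ = (0.55682 − 0.073835) / 0.55682 ≈ 0.86740.
Attributable cases ≈ PN × (exposed cases) = 0.86740 × 882 ≈ 765.05.

about 765 cases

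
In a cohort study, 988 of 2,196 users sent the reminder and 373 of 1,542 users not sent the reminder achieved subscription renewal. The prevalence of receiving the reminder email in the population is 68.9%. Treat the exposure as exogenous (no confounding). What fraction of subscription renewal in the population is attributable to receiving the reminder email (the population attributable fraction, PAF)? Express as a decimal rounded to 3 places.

p₁ = P(outcome | exposed) = 988/2196 = 0.44991
p₀ = P(outcome | unexposed) = 373/1542 = 0.24189
Overall risk P(Y=1) = π·p₁ + (1−π)·p₀ = 0.689×0.44991 + 0.311×0.24189 = 0.38522.
Under exogeneity, PAF = [P(Y=1) − p₀] / P(Y=1).
PAF = (0.38522 − 0.24189) / 0.38522 ≈ 0.3721

PAF ≈ 0.372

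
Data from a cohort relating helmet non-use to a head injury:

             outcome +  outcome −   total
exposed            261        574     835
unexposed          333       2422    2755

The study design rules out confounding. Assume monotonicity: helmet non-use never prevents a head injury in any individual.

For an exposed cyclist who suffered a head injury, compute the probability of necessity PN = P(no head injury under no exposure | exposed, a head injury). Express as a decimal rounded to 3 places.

p₁ = P(outcome | exposed) = 261/835 = 0.31257
p₀ = P(outcome | unexposed) = 333/2755 = 0.12087
Under exogeneity and monotonicity, PN = (p₁ − p₀)/p₁.
PN = (0.31257 − 0.12087) / 0.31257 ≈ 0.6133

PN ≈ 0.613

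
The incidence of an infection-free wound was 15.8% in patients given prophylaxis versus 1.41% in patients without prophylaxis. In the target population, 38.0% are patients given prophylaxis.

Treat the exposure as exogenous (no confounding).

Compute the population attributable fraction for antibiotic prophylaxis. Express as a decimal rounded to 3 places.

PAF ≈ 0.795

p₁ = 0.158, p₀ = 0.0141.
Overall risk P(Y=1) = π·p₁ + (1−π)·p₀ = 0.38×0.158 + 0.62×0.0141 = 0.068782.
Under exogeneity, PAF = [P(Y=1) − p₀] / P(Y=1).
PAF = (0.068782 − 0.0141) / 0.068782 ≈ 0.7950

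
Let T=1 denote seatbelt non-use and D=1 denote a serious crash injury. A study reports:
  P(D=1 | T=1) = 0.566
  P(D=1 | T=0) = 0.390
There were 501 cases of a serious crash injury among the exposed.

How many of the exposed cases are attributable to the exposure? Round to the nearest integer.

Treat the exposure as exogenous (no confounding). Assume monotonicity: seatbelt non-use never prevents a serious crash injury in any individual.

about 156 cases

Let p₁ = 0.566, p₀ = 0.39.
PN = (p₁ − p₀)/p₁ = (0.566 − 0.39) / 0.566 ≈ 0.31095.
Attributable cases ≈ PN × (exposed cases) = 0.31095 × 501 ≈ 155.79.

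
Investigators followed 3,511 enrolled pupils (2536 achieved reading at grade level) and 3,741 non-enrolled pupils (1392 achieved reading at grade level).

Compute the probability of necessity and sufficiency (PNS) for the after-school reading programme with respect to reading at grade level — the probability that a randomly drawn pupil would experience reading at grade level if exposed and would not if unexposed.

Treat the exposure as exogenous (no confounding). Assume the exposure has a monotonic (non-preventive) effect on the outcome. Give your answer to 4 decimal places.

PNS ≈ 0.3502

p₁ = P(outcome | exposed) = 2536/3511 = 0.7223
p₀ = P(outcome | unexposed) = 1392/3741 = 0.37209
Under exogeneity and monotonicity, PNS = p₁ − p₀.
PNS = 0.7223 − 0.37209 = 0.35021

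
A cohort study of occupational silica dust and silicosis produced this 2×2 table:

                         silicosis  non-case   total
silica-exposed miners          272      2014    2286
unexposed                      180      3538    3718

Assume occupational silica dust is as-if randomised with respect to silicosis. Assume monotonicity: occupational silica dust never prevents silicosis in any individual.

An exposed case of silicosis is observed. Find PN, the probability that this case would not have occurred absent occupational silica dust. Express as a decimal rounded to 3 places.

p₁ = P(outcome | exposed) = 272/2286 = 0.11899
p₀ = P(outcome | unexposed) = 180/3718 = 0.048413
Under exogeneity and monotonicity, PN = (p₁ − p₀)/p₁.
PN = (0.11899 − 0.048413) / 0.11899 ≈ 0.5931

PN ≈ 0.593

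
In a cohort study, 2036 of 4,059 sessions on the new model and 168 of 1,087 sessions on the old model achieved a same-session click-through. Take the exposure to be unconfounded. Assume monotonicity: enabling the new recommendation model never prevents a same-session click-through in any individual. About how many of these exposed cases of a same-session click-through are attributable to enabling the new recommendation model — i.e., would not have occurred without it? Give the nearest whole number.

about 1409 cases

p₁ = P(outcome | exposed) = 2036/4059 = 0.5016
p₀ = P(outcome | unexposed) = 168/1087 = 0.15455
PN = (p₁ − p₀)/p₁ = (0.5016 − 0.15455) / 0.5016 ≈ 0.69188.
Attributable cases ≈ PN × (exposed cases) = 0.69188 × 2036 ≈ 1408.67.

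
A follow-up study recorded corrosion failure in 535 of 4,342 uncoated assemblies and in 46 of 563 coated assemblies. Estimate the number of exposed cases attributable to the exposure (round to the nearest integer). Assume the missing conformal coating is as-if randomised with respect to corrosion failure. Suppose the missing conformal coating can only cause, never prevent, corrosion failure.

p₁ = P(outcome | exposed) = 535/4342 = 0.12322
p₀ = P(outcome | unexposed) = 46/563 = 0.081705
PN = (p₁ − p₀)/p₁ = (0.12322 − 0.081705) / 0.12322 ≈ 0.33689.
Attributable cases ≈ PN × (exposed cases) = 0.33689 × 535 ≈ 180.24.

about 180 cases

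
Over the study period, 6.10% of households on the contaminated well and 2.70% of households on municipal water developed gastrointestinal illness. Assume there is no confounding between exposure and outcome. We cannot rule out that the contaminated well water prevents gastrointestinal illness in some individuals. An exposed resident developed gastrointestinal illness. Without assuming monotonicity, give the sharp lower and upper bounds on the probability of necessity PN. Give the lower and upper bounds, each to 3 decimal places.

0.557 ≤ PN ≤ 1.000

p₁ = 0.061, p₀ = 0.027.
Under exogeneity alone the bounds on PN are max{0,(p₁−p₀)/p₁} ≤ PN ≤ min{1,(1−p₀)/p₁}.
  lower = (p₁ − p₀)/p₁ = 0.034 / 0.061 ≈ 0.5574
  upper = min{1, (1 − p₀)/p₁} = 0.973 / 0.061 ≈ 15.9508 → capped at 1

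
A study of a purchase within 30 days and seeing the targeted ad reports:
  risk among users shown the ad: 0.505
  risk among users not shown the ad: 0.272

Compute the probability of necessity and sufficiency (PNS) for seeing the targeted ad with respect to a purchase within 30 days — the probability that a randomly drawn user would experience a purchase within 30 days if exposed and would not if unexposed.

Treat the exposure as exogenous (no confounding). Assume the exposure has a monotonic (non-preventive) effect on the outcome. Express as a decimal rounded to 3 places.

PNS ≈ 0.233

Let p₁ = 0.505, p₀ = 0.272.
Under exogeneity and monotonicity, PNS = p₁ − p₀.
PNS = 0.505 − 0.272 = 0.233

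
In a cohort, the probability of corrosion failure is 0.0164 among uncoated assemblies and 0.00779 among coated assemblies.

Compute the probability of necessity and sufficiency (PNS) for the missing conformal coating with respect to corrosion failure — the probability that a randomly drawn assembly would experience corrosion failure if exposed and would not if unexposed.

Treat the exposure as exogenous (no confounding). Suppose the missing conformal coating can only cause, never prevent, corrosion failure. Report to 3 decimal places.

PNS ≈ 0.009

Let p₁ = 0.0164, p₀ = 0.00779.
Under exogeneity and monotonicity, PNS = p₁ − p₀.
PNS = 0.0164 − 0.00779 = 0.00861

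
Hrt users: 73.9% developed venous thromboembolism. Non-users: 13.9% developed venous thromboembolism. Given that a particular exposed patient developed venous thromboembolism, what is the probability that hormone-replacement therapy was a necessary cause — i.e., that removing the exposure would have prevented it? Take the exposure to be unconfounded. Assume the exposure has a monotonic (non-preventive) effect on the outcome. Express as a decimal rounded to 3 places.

p₁ = 0.739, p₀ = 0.139.
Under exogeneity and monotonicity, PN = (p₁ − p₀) / p₁.
PN = (0.739 − 0.139) / 0.739 = 0.6 / 0.739 ≈ 0.8119

PN ≈ 0.812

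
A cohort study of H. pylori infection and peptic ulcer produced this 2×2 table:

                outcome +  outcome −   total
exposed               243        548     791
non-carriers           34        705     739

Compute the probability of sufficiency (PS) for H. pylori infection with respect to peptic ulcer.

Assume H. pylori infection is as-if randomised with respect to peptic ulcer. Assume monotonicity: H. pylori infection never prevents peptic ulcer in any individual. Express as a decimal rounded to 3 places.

PS ≈ 0.274

p₁ = P(outcome | exposed) = 243/791 = 0.30721
p₀ = P(outcome | unexposed) = 34/739 = 0.046008
Under exogeneity and monotonicity, PS = (p₁ − p₀) / (1 − p₀).
PS = (0.30721 − 0.046008) / (1 − 0.046008) = 0.2612 / 0.95399 ≈ 0.2738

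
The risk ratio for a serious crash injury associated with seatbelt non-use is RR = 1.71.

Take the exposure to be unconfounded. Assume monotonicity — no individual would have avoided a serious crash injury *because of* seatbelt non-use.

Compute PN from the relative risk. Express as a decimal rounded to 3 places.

PN ≈ 0.415

Under exogeneity and monotonicity, PN = (RR − 1) / RR = 1 − 1/RR.
PN = (1.71 − 1) / 1.71 = 0.71 / 1.71 ≈ 0.4152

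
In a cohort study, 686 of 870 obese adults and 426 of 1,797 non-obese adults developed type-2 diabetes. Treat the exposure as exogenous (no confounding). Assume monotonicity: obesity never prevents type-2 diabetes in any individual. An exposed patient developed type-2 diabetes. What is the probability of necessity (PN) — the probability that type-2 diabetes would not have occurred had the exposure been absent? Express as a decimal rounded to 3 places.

p₁ = P(outcome | exposed) = 686/870 = 0.78851
p₀ = P(outcome | unexposed) = 426/1797 = 0.23706
Under exogeneity and monotonicity, PN = (p₁ − p₀) / p₁.
PN = (0.78851 − 0.23706) / 0.78851 = 0.55144 / 0.78851 ≈ 0.6994

PN ≈ 0.699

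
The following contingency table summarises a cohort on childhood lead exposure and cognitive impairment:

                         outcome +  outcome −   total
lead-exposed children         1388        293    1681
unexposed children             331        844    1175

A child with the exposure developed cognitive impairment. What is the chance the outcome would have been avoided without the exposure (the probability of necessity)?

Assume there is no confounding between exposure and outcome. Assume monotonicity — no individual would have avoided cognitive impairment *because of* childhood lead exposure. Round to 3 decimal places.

PN ≈ 0.659

p₁ = P(outcome | exposed) = 1388/1681 = 0.8257
p₀ = P(outcome | unexposed) = 331/1175 = 0.2817
Under exogeneity and monotonicity, PN = (p₁ − p₀)/p₁.
PN = (0.8257 − 0.2817) / 0.8257 ≈ 0.6588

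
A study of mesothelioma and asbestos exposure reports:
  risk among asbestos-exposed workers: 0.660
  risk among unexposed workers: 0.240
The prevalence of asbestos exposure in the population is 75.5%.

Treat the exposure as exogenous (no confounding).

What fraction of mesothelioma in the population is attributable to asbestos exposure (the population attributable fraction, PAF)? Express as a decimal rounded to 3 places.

Let p₁ = 0.66, p₀ = 0.24.
Overall risk P(Y=1) = π·p₁ + (1−π)·p₀ = 0.755×0.66 + 0.245×0.24 = 0.5571.
Under exogeneity, PAF = [P(Y=1) − p₀] / P(Y=1).
PAF = (0.5571 − 0.24) / 0.5571 ≈ 0.5692

PAF ≈ 0.569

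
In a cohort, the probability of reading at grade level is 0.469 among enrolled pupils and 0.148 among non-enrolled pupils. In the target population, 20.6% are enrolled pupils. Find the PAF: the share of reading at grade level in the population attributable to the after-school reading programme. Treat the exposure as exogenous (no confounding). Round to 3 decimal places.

PAF ≈ 0.309

Let p₁ = 0.469, p₀ = 0.148.
Overall risk P(Y=1) = π·p₁ + (1−π)·p₀ = 0.206×0.469 + 0.794×0.148 = 0.21413.
Under exogeneity, PAF = [P(Y=1) − p₀] / P(Y=1).
PAF = (0.21413 − 0.148) / 0.21413 ≈ 0.3088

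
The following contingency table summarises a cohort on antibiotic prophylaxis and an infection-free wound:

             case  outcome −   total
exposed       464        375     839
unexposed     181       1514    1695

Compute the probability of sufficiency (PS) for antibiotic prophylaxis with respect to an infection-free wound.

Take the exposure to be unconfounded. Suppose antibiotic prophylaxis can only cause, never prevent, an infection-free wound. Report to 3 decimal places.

p₁ = P(outcome | exposed) = 464/839 = 0.55304
p₀ = P(outcome | unexposed) = 181/1695 = 0.10678
Under exogeneity and monotonicity, PS = (p₁ − p₀)/(1 − p₀).
PS = (0.55304 − 0.10678) / 0.89322 ≈ 0.4996

PS ≈ 0.500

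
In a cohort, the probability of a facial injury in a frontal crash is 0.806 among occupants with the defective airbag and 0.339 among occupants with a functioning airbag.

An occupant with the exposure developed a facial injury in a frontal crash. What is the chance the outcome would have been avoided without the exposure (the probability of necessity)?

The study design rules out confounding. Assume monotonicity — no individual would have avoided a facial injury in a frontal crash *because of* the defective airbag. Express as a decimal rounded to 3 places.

PN ≈ 0.579

Let p₁ = 0.806, p₀ = 0.339.
Under exogeneity and monotonicity, PN = (p₁ − p₀) / p₁.
PN = (0.806 − 0.339) / 0.806 = 0.467 / 0.806 ≈ 0.5794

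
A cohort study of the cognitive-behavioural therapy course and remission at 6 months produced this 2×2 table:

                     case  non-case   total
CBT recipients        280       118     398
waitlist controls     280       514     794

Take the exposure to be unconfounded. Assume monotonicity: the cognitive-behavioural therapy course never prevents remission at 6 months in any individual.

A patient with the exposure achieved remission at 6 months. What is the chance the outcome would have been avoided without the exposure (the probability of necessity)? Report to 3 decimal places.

p₁ = P(outcome | exposed) = 280/398 = 0.70352
p₀ = P(outcome | unexposed) = 280/794 = 0.35264
Under exogeneity and monotonicity, PN = (p₁ − p₀)/p₁.
PN = (0.70352 − 0.35264) / 0.70352 ≈ 0.4987

PN ≈ 0.499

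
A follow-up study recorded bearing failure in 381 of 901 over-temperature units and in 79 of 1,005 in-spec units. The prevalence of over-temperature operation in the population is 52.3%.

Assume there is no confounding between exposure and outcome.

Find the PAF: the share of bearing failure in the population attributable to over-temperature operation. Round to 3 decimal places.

PAF ≈ 0.696

p₁ = P(outcome | exposed) = 381/901 = 0.42286
p₀ = P(outcome | unexposed) = 79/1005 = 0.078607
Overall risk P(Y=1) = π·p₁ + (1−π)·p₀ = 0.523×0.42286 + 0.477×0.078607 = 0.25865.
Under exogeneity, PAF = [P(Y=1) − p₀] / P(Y=1).
PAF = (0.25865 − 0.078607) / 0.25865 ≈ 0.6961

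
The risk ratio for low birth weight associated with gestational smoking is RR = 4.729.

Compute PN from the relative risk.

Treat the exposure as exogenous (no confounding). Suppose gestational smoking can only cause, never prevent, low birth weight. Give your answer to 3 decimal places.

PN ≈ 0.789

Under exogeneity and monotonicity, PN = (RR − 1) / RR = 1 − 1/RR.
PN = (4.729 − 1) / 4.729 = 3.729 / 4.729 ≈ 0.7885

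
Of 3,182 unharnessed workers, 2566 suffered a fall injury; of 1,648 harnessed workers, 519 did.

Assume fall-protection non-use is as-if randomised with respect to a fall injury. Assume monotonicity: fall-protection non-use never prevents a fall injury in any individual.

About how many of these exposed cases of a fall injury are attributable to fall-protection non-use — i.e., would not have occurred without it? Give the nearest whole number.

about 1564 cases

p₁ = P(outcome | exposed) = 2566/3182 = 0.80641
p₀ = P(outcome | unexposed) = 519/1648 = 0.31493
PN = (p₁ − p₀)/p₁ = (0.80641 − 0.31493) / 0.80641 ≈ 0.60947.
Attributable cases ≈ PN × (exposed cases) = 0.60947 × 2566 ≈ 1563.90.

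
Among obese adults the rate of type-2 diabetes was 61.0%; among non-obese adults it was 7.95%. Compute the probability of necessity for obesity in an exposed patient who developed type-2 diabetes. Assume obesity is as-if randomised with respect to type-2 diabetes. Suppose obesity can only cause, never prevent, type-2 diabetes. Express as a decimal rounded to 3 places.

p₁ = 0.61, p₀ = 0.0795.
Under exogeneity and monotonicity, PN = (p₁ − p₀) / p₁.
PN = (0.61 − 0.0795) / 0.61 = 0.5305 / 0.61 ≈ 0.8697

PN ≈ 0.870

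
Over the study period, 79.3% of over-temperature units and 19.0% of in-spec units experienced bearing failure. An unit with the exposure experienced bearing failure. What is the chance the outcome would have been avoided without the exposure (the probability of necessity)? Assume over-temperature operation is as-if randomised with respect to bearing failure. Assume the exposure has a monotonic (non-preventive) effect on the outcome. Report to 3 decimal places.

PN ≈ 0.760

p₁ = 0.793, p₀ = 0.19.
Under exogeneity and monotonicity, PN = (p₁ − p₀) / p₁.
PN = (0.793 − 0.19) / 0.793 = 0.603 / 0.793 ≈ 0.7604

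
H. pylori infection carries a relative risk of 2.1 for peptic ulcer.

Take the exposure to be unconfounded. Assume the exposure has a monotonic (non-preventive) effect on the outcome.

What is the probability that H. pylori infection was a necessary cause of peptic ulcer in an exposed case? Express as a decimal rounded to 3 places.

PN ≈ 0.524

Under exogeneity and monotonicity, PN = (RR − 1) / RR = 1 − 1/RR.
PN = (2.1 − 1) / 2.1 = 1.1 / 2.1 ≈ 0.5238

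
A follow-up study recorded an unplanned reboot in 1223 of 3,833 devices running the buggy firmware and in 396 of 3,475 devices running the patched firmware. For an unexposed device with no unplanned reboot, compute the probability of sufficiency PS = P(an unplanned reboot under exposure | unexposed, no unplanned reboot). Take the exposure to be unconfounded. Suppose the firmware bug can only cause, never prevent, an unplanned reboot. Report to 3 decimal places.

PS ≈ 0.231

p₁ = P(outcome | exposed) = 1223/3833 = 0.31907
p₀ = P(outcome | unexposed) = 396/3475 = 0.11396
Under exogeneity and monotonicity, PS = (p₁ − p₀) / (1 − p₀).
PS = (0.31907 − 0.11396) / (1 − 0.11396) = 0.20511 / 0.88604 ≈ 0.2315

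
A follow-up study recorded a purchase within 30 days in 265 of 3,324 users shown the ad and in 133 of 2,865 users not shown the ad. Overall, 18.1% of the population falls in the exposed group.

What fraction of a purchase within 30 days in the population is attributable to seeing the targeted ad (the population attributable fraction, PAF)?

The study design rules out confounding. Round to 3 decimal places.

p₁ = P(outcome | exposed) = 265/3324 = 0.079723
p₀ = P(outcome | unexposed) = 133/2865 = 0.046422
Overall risk P(Y=1) = π·p₁ + (1−π)·p₀ = 0.181×0.079723 + 0.819×0.046422 = 0.05245.
Under exogeneity, PAF = [P(Y=1) − p₀] / P(Y=1).
PAF = (0.05245 − 0.046422) / 0.05245 ≈ 0.1149

PAF ≈ 0.115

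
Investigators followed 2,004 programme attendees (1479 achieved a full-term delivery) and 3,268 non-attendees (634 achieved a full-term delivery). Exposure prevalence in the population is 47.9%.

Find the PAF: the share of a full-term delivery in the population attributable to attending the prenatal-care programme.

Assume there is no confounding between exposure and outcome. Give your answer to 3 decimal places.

PAF ≈ 0.573

p₁ = P(outcome | exposed) = 1479/2004 = 0.73802
p₀ = P(outcome | unexposed) = 634/3268 = 0.194
Overall risk P(Y=1) = π·p₁ + (1−π)·p₀ = 0.479×0.73802 + 0.521×0.194 = 0.45459.
Under exogeneity, PAF = [P(Y=1) − p₀] / P(Y=1).
PAF = (0.45459 − 0.194) / 0.45459 ≈ 0.5732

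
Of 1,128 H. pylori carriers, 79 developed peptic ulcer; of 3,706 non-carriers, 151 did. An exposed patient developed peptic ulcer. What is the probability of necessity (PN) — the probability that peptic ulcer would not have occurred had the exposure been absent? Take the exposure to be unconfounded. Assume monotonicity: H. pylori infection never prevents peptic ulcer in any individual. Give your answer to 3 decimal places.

p₁ = P(outcome | exposed) = 79/1128 = 0.070035
p₀ = P(outcome | unexposed) = 151/3706 = 0.040745
Under exogeneity and monotonicity, PN = (p₁ − p₀) / p₁.
PN = (0.070035 − 0.040745) / 0.070035 = 0.029291 / 0.070035 ≈ 0.4182

PN ≈ 0.418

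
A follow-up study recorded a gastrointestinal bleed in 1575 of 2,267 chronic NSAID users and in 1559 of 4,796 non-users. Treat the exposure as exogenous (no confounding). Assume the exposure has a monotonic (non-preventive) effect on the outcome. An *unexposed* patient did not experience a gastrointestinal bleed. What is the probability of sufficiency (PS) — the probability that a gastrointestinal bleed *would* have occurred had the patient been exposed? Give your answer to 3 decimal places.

PS ≈ 0.548

p₁ = P(outcome | exposed) = 1575/2267 = 0.69475
p₀ = P(outcome | unexposed) = 1559/4796 = 0.32506
Under exogeneity and monotonicity, PS = (p₁ − p₀) / (1 − p₀).
PS = (0.69475 − 0.32506) / (1 − 0.32506) = 0.36969 / 0.67494 ≈ 0.5477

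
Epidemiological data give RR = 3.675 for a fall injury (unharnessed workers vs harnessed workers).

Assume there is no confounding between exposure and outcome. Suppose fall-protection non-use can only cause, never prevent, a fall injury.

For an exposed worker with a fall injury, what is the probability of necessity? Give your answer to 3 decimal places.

Under exogeneity and monotonicity, PN = (RR − 1) / RR = 1 − 1/RR.
PN = (3.675 − 1) / 3.675 = 2.675 / 3.675 ≈ 0.7279

PN ≈ 0.728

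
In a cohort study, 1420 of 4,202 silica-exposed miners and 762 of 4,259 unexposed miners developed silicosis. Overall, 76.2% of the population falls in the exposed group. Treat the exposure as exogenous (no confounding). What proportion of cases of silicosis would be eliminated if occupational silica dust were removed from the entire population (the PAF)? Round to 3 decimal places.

PAF ≈ 0.404

p₁ = P(outcome | exposed) = 1420/4202 = 0.33793
p₀ = P(outcome | unexposed) = 762/4259 = 0.17892
Overall risk P(Y=1) = π·p₁ + (1−π)·p₀ = 0.762×0.33793 + 0.238×0.17892 = 0.30009.
Under exogeneity, PAF = [P(Y=1) − p₀] / P(Y=1).
PAF = (0.30009 − 0.17892) / 0.30009 ≈ 0.4038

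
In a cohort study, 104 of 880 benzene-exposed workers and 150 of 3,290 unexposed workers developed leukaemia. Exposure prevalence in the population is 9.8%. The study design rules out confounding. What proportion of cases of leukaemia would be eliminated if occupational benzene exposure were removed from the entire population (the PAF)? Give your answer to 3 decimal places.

p₁ = P(outcome | exposed) = 104/880 = 0.11818
p₀ = P(outcome | unexposed) = 150/3290 = 0.045593
Overall risk P(Y=1) = π·p₁ + (1−π)·p₀ = 0.098×0.11818 + 0.902×0.045593 = 0.052706.
Under exogeneity, PAF = [P(Y=1) − p₀] / P(Y=1).
PAF = (0.052706 − 0.045593) / 0.052706 ≈ 0.1350

PAF ≈ 0.135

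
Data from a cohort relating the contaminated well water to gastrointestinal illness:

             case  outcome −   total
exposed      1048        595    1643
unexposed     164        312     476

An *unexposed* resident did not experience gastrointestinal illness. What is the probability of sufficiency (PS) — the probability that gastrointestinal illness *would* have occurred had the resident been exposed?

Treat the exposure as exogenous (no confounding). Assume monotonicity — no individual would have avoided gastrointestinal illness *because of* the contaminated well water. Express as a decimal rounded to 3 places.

p₁ = P(outcome | exposed) = 1048/1643 = 0.63786
p₀ = P(outcome | unexposed) = 164/476 = 0.34454
Under exogeneity and monotonicity, PS = (p₁ − p₀) / (1 − p₀).
PS = (0.63786 − 0.34454) / (1 − 0.34454) = 0.29332 / 0.65546 ≈ 0.4475

PS ≈ 0.448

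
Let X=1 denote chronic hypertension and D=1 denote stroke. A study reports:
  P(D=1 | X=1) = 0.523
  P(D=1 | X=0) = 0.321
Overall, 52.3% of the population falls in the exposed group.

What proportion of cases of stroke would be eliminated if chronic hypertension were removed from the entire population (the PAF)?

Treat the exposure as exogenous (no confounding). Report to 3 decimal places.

PAF ≈ 0.248

Let p₁ = 0.523, p₀ = 0.321.
Overall risk P(Y=1) = π·p₁ + (1−π)·p₀ = 0.523×0.523 + 0.477×0.321 = 0.42665.
Under exogeneity, PAF = [P(Y=1) − p₀] / P(Y=1).
PAF = (0.42665 − 0.321) / 0.42665 ≈ 0.2476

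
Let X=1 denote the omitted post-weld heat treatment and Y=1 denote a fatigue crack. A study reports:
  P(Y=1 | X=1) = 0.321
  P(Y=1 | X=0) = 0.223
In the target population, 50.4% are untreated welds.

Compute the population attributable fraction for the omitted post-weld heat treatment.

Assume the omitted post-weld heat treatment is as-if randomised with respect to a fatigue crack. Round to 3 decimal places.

Let p₁ = 0.321, p₀ = 0.223.
Overall risk P(Y=1) = π·p₁ + (1−π)·p₀ = 0.504×0.321 + 0.496×0.223 = 0.27239.
Under exogeneity, PAF = [P(Y=1) − p₀] / P(Y=1).
PAF = (0.27239 − 0.223) / 0.27239 ≈ 0.1813

PAF ≈ 0.181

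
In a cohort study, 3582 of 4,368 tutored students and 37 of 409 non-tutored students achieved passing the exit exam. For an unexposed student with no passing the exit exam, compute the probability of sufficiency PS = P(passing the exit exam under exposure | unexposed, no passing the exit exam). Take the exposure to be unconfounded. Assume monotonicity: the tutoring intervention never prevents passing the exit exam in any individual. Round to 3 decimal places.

p₁ = P(outcome | exposed) = 3582/4368 = 0.82005
p₀ = P(outcome | unexposed) = 37/409 = 0.090465
Under exogeneity and monotonicity, PS = (p₁ − p₀) / (1 − p₀).
PS = (0.82005 − 0.090465) / (1 − 0.090465) = 0.72959 / 0.90954 ≈ 0.8022

PS ≈ 0.802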